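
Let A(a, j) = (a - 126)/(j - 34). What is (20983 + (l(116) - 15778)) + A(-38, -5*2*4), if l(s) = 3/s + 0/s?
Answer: 22349483/4292 ≈ 5207.2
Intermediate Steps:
l(s) = 3/s (l(s) = 3/s + 0 = 3/s)
A(a, j) = (-126 + a)/(-34 + j)
(20983 + (l(116) - 15778)) + A(-38, -5*2*4) = (20983 + (3/116 - 15778)) + (-126 - 38)/(-34 - 5*2*4) = (20983 + (3*(1/116) - 15778)) - 164/(-34 - 10*4) = (20983 + (3/116 - 15778)) - 164/(-34 - 40) = (20983 - 1830245/116) - 164/(-74) = 603783/116 - 1/74*(-164) = 603783/116 + 82/37 = 22349483/4292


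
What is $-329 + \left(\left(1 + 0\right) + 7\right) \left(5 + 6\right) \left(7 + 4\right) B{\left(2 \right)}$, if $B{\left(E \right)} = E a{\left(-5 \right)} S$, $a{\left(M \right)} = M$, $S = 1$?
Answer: $-10009$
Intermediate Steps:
$B{\left(E \right)} = - 5 E$ ($B{\left(E \right)} = E \left(-5\right) 1 = - 5 E 1 = - 5 E$)
$-329 + \left(\left(1 + 0\right) + 7\right) \left(5 + 6\right) \left(7 + 4\right) B{\left(2 \right)} = -329 + \left(\left(1 + 0\right) + 7\right) \left(5 + 6\right) \left(7 + 4\right) \left(\left(-5\right) 2\right) = -329 + \left(1 + 7\right) 11 \cdot 11 \left(-10\right) = -329 + 8 \cdot 121 \left(-10\right) = -329 + 968 \left(-10\right) = -329 - 9680 = -10009$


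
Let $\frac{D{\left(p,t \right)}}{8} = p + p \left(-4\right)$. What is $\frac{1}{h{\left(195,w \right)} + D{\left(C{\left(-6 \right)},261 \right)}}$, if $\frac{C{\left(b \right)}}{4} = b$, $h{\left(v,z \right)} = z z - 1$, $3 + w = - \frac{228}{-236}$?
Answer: $\frac{3481}{2015975} \approx 0.0017267$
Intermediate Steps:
$w = - \frac{120}{59}$ ($w = -3 - \frac{228}{-236} = -3 - - \frac{57}{59} = -3 + \frac{57}{59} = - \frac{120}{59} \approx -2.0339$)
$h{\left(v,z \right)} = -1 + z^{2}$ ($h{\left(v,z \right)} = z^{2} - 1 = -1 + z^{2}$)
$C{\left(b \right)} = 4 b$
$D{\left(p,t \right)} = - 24 p$ ($D{\left(p,t \right)} = 8 \left(p + p \left(-4\right)\right) = 8 \left(p - 4 p\right) = 8 \left(- 3 p\right) = - 24 p$)
$\frac{1}{h{\left(195,w \right)} + D{\left(C{\left(-6 \right)},261 \right)}} = \frac{1}{\left(-1 + \left(- \frac{120}{59}\right)^{2}\right) - 24 \cdot 4 \left(-6\right)} = \frac{1}{\left(-1 + \frac{14400}{3481}\right) - -576} = \frac{1}{\frac{10919}{3481} + 576} = \frac{1}{\frac{2015975}{3481}} = \frac{3481}{2015975}$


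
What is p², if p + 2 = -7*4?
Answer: 900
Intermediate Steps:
p = -30 (p = -2 - 7*4 = -2 - 28 = -30)
p² = (-30)² = 900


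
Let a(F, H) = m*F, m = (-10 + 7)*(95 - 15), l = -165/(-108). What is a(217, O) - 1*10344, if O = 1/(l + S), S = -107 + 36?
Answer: -62424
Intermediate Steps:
l = 55/36 (l = -165*(-1/108) = 55/36 ≈ 1.5278)
S = -71
m = -240 (m = -3*80 = -240)
O = -36/2501 (O = 1/(55/36 - 71) = 1/(-2501/36) = -36/2501 ≈ -0.014394)
a(F, H) = -240*F
a(217, O) - 1*10344 = -240*217 - 1*10344 = -52080 - 10344 = -62424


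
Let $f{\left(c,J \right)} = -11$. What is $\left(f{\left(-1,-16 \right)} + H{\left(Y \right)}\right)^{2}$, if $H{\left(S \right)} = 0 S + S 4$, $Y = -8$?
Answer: $1849$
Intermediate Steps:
$H{\left(S \right)} = 4 S$ ($H{\left(S \right)} = 0 + 4 S = 4 S$)
$\left(f{\left(-1,-16 \right)} + H{\left(Y \right)}\right)^{2} = \left(-11 + 4 \left(-8\right)\right)^{2} = \left(-11 - 32\right)^{2} = \left(-43\right)^{2} = 1849$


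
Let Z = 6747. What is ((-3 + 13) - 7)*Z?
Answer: 20241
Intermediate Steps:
((-3 + 13) - 7)*Z = ((-3 + 13) - 7)*6747 = (10 - 7)*6747 = 3*6747 = 20241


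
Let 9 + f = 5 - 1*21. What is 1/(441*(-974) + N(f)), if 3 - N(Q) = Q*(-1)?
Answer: -1/429556 ≈ -2.3280e-6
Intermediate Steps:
f = -25 (f = -9 + (5 - 1*21) = -9 + (5 - 21) = -9 - 16 = -25)
N(Q) = 3 + Q (N(Q) = 3 - Q*(-1) = 3 - (-1)*Q = 3 + Q)
1/(441*(-974) + N(f)) = 1/(441*(-974) + (3 - 25)) = 1/(-429534 - 22) = 1/(-429556) = -1/429556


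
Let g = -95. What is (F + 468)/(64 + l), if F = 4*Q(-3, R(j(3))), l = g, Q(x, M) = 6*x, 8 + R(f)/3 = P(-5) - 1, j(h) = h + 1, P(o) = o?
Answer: -396/31 ≈ -12.774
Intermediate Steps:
j(h) = 1 + h
R(f) = -42 (R(f) = -24 + 3*(-5 - 1) = -24 + 3*(-6) = -24 - 18 = -42)
l = -95
F = -72 (F = 4*(6*(-3)) = 4*(-18) = -72)
(F + 468)/(64 + l) = (-72 + 468)/(64 - 95) = 396/(-31) = 396*(-1/31) = -396/31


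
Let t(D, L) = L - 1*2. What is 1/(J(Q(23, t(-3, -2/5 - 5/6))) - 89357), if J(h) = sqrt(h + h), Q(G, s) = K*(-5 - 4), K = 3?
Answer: -89357/7984673503 - 3*I*sqrt(6)/7984673503 ≈ -1.1191e-5 - 9.2032e-10*I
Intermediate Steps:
t(D, L) = -2 + L (t(D, L) = L - 2 = -2 + L)
Q(G, s) = -27 (Q(G, s) = 3*(-5 - 4) = 3*(-9) = -27)
J(h) = sqrt(2)*sqrt(h) (J(h) = sqrt(2*h) = sqrt(2)*sqrt(h))
1/(J(Q(23, t(-3, -2/5 - 5/6))) - 89357) = 1/(sqrt(2)*sqrt(-27) - 89357) = 1/(sqrt(2)*(3*I*sqrt(3)) - 89357) = 1/(3*I*sqrt(6) - 89357) = 1/(-89357 + 3*I*sqrt(6))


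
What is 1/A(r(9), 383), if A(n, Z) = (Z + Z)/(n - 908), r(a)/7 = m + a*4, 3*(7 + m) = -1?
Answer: -1061/1149 ≈ -0.92341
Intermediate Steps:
m = -22/3 (m = -7 + (⅓)*(-1) = -7 - ⅓ = -22/3 ≈ -7.3333)
r(a) = -154/3 + 28*a (r(a) = 7*(-22/3 + a*4) = 7*(-22/3 + 4*a) = -154/3 + 28*a)
A(n, Z) = 2*Z/(-908 + n) (A(n, Z) = (2*Z)/(-908 + n) = 2*Z/(-908 + n))
1/A(r(9), 383) = 1/(2*383/(-908 + (-154/3 + 28*9))) = 1/(2*383/(-908 + (-154/3 + 252))) = 1/(2*383/(-908 + 602/3)) = 1/(2*383/(-2122/3)) = 1/(2*383*(-3/2122)) = 1/(-1149/1061) = -1061/1149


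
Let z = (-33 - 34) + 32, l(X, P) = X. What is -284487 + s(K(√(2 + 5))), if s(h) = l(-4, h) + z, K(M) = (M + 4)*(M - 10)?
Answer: -284526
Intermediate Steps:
K(M) = (-10 + M)*(4 + M) (K(M) = (4 + M)*(-10 + M) = (-10 + M)*(4 + M))
z = -35 (z = -67 + 32 = -35)
s(h) = -39 (s(h) = -4 - 35 = -39)
-284487 + s(K(√(2 + 5))) = -284487 - 39 = -284526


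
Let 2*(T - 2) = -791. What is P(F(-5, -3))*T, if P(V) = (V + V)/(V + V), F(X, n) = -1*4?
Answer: -787/2 ≈ -393.50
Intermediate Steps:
T = -787/2 (T = 2 + (1/2)*(-791) = 2 - 791/2 = -787/2 ≈ -393.50)
F(X, n) = -4
P(V) = 1 (P(V) = (2*V)/((2*V)) = (2*V)*(1/(2*V)) = 1)
P(F(-5, -3))*T = 1*(-787/2) = -787/2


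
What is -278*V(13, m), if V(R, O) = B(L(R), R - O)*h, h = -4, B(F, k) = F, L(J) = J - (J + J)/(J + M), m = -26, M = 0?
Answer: 12232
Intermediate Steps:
L(J) = -2 + J (L(J) = J - (J + J)/(J + 0) = J - 2*J/J = J - 1*2 = J - 2 = -2 + J)
V(R, O) = 8 - 4*R (V(R, O) = (-2 + R)*(-4) = 8 - 4*R)
-278*V(13, m) = -278*(8 - 4*13) = -278*(8 - 52) = -278*(-44) = 12232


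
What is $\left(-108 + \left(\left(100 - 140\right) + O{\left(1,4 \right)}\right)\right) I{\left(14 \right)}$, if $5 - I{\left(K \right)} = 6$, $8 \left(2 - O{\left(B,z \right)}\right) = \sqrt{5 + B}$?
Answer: $146 + \frac{\sqrt{6}}{8} \approx 146.31$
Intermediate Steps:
$O{\left(B,z \right)} = 2 - \frac{\sqrt{5 + B}}{8}$
$I{\left(K \right)} = -1$ ($I{\left(K \right)} = 5 - 6 = -1$)
$\left(-108 + \left(\left(100 - 140\right) + O{\left(1,4 \right)}\right)\right) I{\left(14 \right)} = \left(-108 + \left(\left(100 - 140\right) + \left(2 - \frac{\sqrt{5 + 1}}{8}\right)\right)\right) \left(-1\right) = \left(-108 - \left(38 + \frac{\sqrt{6}}{8}\right)\right) \left(-1\right) = \left(-146 - \frac{\sqrt{6}}{8}\right) \left(-1\right) = 146 + \frac{\sqrt{6}}{8}$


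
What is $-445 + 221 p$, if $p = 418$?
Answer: $91933$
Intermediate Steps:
$-445 + 221 p = -445 + 221 \cdot 418 = -445 + 92378 = 91933$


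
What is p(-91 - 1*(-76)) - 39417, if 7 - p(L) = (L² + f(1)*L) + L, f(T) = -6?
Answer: -39710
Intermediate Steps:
p(L) = 7 - L² + 5*L (p(L) = 7 - ((L² - 6*L) + L) = 7 - (L² - 5*L) = 7 + (-L² + 5*L) = 7 - L² + 5*L)
p(-91 - 1*(-76)) - 39417 = (7 - (-91 - 1*(-76))² + 5*(-91 - 1*(-76))) - 39417 = (7 - (-91 + 76)² + 5*(-91 + 76)) - 39417 = (7 - 1*(-15)² + 5*(-15)) - 39417 = (7 - 1*225 - 75) - 39417 = (7 - 225 - 75) - 39417 = -293 - 39417 = -39710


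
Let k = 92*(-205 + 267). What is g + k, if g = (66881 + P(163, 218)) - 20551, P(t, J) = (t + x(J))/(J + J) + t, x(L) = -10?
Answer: 22758045/436 ≈ 52197.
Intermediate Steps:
k = 5704 (k = 92*62 = 5704)
P(t, J) = t + (-10 + t)/(2*J) (P(t, J) = (t - 10)/(J + J) + t = (-10 + t)/((2*J)) + t = (-10 + t)*(1/(2*J)) + t = (-10 + t)/(2*J) + t = t + (-10 + t)/(2*J))
g = 20271101/436 (g = (66881 + (-5 + (1/2)*163 + 218*163)/218) - 20551 = (66881 + (-5 + 163/2 + 35534)/218) - 20551 = (66881 + (1/218)*(71221/2)) - 20551 = (66881 + 71221/436) - 20551 = 29231337/436 - 20551 = 20271101/436 ≈ 46493.)
g + k = 20271101/436 + 5704 = 22758045/436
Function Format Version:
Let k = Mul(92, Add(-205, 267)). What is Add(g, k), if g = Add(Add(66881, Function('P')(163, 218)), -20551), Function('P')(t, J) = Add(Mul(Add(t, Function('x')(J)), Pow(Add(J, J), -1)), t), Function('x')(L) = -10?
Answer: Rational(22758045, 436) ≈ 52197.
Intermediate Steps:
k = 5704 (k = Mul(92, 62) = 5704)
Function('P')(t, J) = Add(t, Mul(Rational(1, 2), Pow(J, -1), Add(-10, t))) (Function('P')(t, J) = Add(Mul(Add(t, -10), Pow(Add(J, J), -1)), t) = Add(Mul(Add(-10, t), Pow(Mul(2, J), -1)), t) = Add(Mul(Add(-10, t), Mul(Rational(1, 2), Pow(J, -1))), t) = Add(Mul(Rational(1, 2), Pow(J, -1), Add(-10, t)), t) = Add(t, Mul(Rational(1, 2), Pow(J, -1), Add(-10, t))))
g = Rational(20271101, 436) (g = Add(Add(66881, Mul(Pow(218, -1), Add(-5, Mul(Rational(1, 2), 163), Mul(218, 163)))), -20551) = Add(Add(66881, Mul(Rational(1, 218), Add(-5, Rational(163, 2), 35534))), -20551) = Add(Add(66881, Mul(Rational(1, 218), Rational(71221, 2))), -20551) = Add(Add(66881, Rational(71221, 436)), -20551) = Add(Rational(29231337, 436), -20551) = Rational(20271101, 436) ≈ 46493.)
Add(g, k) = Add(Rational(20271101, 436), 5704) = Rational(22758045, 436)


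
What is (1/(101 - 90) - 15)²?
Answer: 26896/121 ≈ 222.28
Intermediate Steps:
(1/(101 - 90) - 15)² = (1/11 - 15)² = (-164/11)² = 26896/121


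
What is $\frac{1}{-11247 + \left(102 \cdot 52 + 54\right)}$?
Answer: $- \frac{1}{5889} \approx -0.00016981$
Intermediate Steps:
$\frac{1}{-11247 + \left(102 \cdot 52 + 54\right)} = \frac{1}{-11247 + \left(5304 + 54\right)} = \frac{1}{-11247 + 5358} = \frac{1}{-5889} = - \frac{1}{5889}$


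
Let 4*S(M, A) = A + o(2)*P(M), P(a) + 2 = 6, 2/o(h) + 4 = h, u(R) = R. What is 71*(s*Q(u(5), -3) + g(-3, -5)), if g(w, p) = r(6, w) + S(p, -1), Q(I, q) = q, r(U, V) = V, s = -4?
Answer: 2201/4 ≈ 550.25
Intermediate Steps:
o(h) = 2/(-4 + h)
P(a) = 4 (P(a) = -2 + 6 = 4)
S(M, A) = -1 + A/4 (S(M, A) = (A + (2/(-4 + 2))*4)/4 = (A + (2/(-2))*4)/4 = (A + (2*(-½))*4)/4 = (A - 1*4)/4 = (A - 4)/4 = (-4 + A)/4 = -1 + A/4)
g(w, p) = -5/4 + w (g(w, p) = w + (-1 + (¼)*(-1)) = w + (-1 - ¼) = w - 5/4 = -5/4 + w)
71*(s*Q(u(5), -3) + g(-3, -5)) = 71*(-4*(-3) + (-5/4 - 3)) = 71*(12 - 17/4) = 71*(31/4) = 2201/4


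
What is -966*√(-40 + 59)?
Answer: -966*√19 ≈ -4210.7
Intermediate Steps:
-966*√(-40 + 59) = -966*√19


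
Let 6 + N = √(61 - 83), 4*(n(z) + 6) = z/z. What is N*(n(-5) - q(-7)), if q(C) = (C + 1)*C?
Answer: 573/2 - 191*I*√22/4 ≈ 286.5 - 223.97*I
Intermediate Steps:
q(C) = C*(1 + C) (q(C) = (1 + C)*C = C*(1 + C))
n(z) = -23/4 (n(z) = -6 + (z/z)/4 = -6 + (¼)*1 = -6 + ¼ = -23/4)
N = -6 + I*√22 (N = -6 + √(61 - 83) = -6 + √(-22) = -6 + I*√22 ≈ -6.0 + 4.6904*I)
N*(n(-5) - q(-7)) = (-6 + I*√22)*(-23/4 - (-7)*(1 - 7)) = (-6 + I*√22)*(-23/4 - (-7)*(-6)) = (-6 + I*√22)*(-23/4 - 1*42) = (-6 + I*√22)*(-23/4 - 42) = (-6 + I*√22)*(-191/4) = 573/2 - 191*I*√22/4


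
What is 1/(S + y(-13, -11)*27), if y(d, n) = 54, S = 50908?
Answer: 1/52366 ≈ 1.9096e-5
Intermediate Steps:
1/(S + y(-13, -11)*27) = 1/(50908 + 54*27) = 1/(50908 + 1458) = 1/52366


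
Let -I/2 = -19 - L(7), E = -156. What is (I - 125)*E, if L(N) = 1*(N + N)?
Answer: 9204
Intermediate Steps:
L(N) = 2*N (L(N) = 1*(2*N) = 2*N)
I = 66 (I = -2*(-19 - 2*7) = -2*(-19 - 1*14) = -2*(-19 - 14) = -2*(-33) = 66)
(I - 125)*E = (66 - 125)*(-156) = -59*(-156) = 9204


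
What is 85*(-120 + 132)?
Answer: 1020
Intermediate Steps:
85*(-120 + 132) = 85*12 = 1020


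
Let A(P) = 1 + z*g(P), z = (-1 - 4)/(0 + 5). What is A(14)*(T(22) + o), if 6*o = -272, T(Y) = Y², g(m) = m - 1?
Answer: -5264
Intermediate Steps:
g(m) = -1 + m
z = -1 (z = -5/5 = -5*⅕ = -1)
o = -136/3 (o = (⅙)*(-272) = -136/3 ≈ -45.333)
A(P) = 2 - P (A(P) = 1 - (-1 + P) = 1 + (1 - P) = 2 - P)
A(14)*(T(22) + o) = (2 - 1*14)*(22² - 136/3) = (2 - 14)*(484 - 136/3) = -12*1316/3 = -5264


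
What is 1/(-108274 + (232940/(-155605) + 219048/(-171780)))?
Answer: -445497115/48236989619464 ≈ -9.2356e-6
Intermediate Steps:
1/(-108274 + (232940/(-155605) + 219048/(-171780))) = 1/(-108274 + (232940*(-1/155605) + 219048*(-1/171780))) = 1/(-108274 + (-46588/31121 - 18254/14315)) = 1/(-108274 - 1234989954/445497115) = 1/(-48236989619464/445497115) = -445497115/48236989619464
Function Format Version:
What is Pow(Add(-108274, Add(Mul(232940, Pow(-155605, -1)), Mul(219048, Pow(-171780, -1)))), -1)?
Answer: Rational(-445497115, 48236989619464) ≈ -9.2356e-6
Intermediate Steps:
Pow(Add(-108274, Add(Mul(232940, Pow(-155605, -1)), Mul(219048, Pow(-171780, -1)))), -1) = Pow(Add(-108274, Add(Mul(232940, Rational(-1, 155605)), Mul(219048, Rational(-1, 171780)))), -1) = Pow(Add(-108274, Add(Rational(-46588, 31121), Rational(-18254, 14315))), -1) = Pow(Add(-108274, Rational(-1234989954, 445497115)), -1) = Pow(Rational(-48236989619464, 445497115), -1) = Rational(-445497115, 48236989619464)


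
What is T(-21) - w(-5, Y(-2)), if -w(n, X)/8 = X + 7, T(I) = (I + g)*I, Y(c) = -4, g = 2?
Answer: 423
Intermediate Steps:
T(I) = I*(2 + I) (T(I) = (I + 2)*I = (2 + I)*I = I*(2 + I))
w(n, X) = -56 - 8*X (w(n, X) = -8*(X + 7) = -8*(7 + X) = -56 - 8*X)
T(-21) - w(-5, Y(-2)) = -21*(2 - 21) - (-56 - 8*(-4)) = -21*(-19) - (-56 + 32) = 399 - 1*(-24) = 399 + 24 = 423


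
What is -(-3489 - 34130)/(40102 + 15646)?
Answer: 37619/55748 ≈ 0.67480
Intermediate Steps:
-(-3489 - 34130)/(40102 + 15646) = -(-37619)/55748 = -1*(-37619/55748) = 37619/55748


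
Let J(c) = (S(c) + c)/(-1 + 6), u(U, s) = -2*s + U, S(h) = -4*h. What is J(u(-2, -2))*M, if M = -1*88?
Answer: 528/5 ≈ 105.60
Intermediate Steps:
u(U, s) = U - 2*s
M = -88
J(c) = -3*c/5 (J(c) = (-4*c + c)/(-1 + 6) = -3*c/5)
J(u(-2, -2))*M = -3*(-2 - 2*(-2))/5*(-88) = -3*(-2 + 4)/5*(-88) = -⅗*2*(-88) = -6/5*(-88) = 528/5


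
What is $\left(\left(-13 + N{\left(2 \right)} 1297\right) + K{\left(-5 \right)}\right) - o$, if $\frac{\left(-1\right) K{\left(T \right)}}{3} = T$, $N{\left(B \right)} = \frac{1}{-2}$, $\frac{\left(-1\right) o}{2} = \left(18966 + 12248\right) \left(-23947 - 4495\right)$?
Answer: $- \frac{3551155645}{2} \approx -1.7756 \cdot 10^{9}$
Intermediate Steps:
$o = 1775577176$ ($o = - 2 \left(18966 + 12248\right) \left(-23947 - 4495\right) = - 2 \cdot 31214 \left(-28442\right) = \left(-2\right) \left(-887788588\right) = 1775577176$)
$N{\left(B \right)} = - \frac{1}{2}$
$K{\left(T \right)} = - 3 T$
$\left(\left(-13 + N{\left(2 \right)} 1297\right) + K{\left(-5 \right)}\right) - o = \left(\left(-13 - \frac{1297}{2}\right) - -15\right) - 1775577176 = \left(\left(-13 - \frac{1297}{2}\right) + 15\right) - 1775577176 = \left(- \frac{1323}{2} + 15\right) - 1775577176 = - \frac{1293}{2} - 1775577176 = - \frac{3551155645}{2}$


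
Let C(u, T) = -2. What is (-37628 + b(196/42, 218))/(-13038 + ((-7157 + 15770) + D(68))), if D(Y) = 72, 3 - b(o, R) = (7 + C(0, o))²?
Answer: 12550/1451 ≈ 8.6492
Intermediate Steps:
b(o, R) = -22 (b(o, R) = 3 - (7 - 2)² = 3 - 1*5² = 3 - 1*25 = 3 - 25 = -22)
(-37628 + b(196/42, 218))/(-13038 + ((-7157 + 15770) + D(68))) = (-37628 - 22)/(-13038 + ((-7157 + 15770) + 72)) = -37650/(-13038 + (8613 + 72)) = -37650/(-13038 + 8685) = -37650/(-4353) = -37650*(-1/4353) = 12550/1451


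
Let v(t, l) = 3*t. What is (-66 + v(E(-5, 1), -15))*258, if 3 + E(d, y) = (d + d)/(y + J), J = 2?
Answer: -21930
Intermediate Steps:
E(d, y) = -3 + 2*d/(2 + y) (E(d, y) = -3 + (d + d)/(y + 2) = -3 + (2*d)/(2 + y) = -3 + 2*d/(2 + y))
(-66 + v(E(-5, 1), -15))*258 = (-66 + 3*((-6 - 3*1 + 2*(-5))/(2 + 1)))*258 = (-66 + 3*((-6 - 3 - 10)/3))*258 = (-66 + 3*((1/3)*(-19)))*258 = (-66 + 3*(-19/3))*258 = (-66 - 19)*258 = -85*258 = -21930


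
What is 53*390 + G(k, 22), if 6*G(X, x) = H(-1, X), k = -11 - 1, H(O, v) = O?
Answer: 124019/6 ≈ 20670.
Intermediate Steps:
k = -12
G(X, x) = -⅙ (G(X, x) = (⅙)*(-1) = -⅙)
53*390 + G(k, 22) = 53*390 - ⅙ = 20670 - ⅙ = 124019/6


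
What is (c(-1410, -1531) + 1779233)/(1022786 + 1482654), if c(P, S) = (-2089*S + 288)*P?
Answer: -4508172037/2505440 ≈ -1799.4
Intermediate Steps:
c(P, S) = P*(288 - 2089*S) (c(P, S) = (288 - 2089*S)*P = P*(288 - 2089*S))
(c(-1410, -1531) + 1779233)/(1022786 + 1482654) = (-1410*(288 - 2089*(-1531)) + 1779233)/(1022786 + 1482654) = (-1410*(288 + 3198259) + 1779233)/2505440 = (-1410*3198547 + 1779233)*(1/2505440) = (-4509951270 + 1779233)*(1/2505440) = -4508172037*1/2505440 = -4508172037/2505440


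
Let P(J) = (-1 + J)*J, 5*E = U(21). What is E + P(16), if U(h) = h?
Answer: 1221/5 ≈ 244.20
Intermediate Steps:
E = 21/5 (E = (1/5)*21 = 21/5 ≈ 4.2000)
P(J) = J*(-1 + J)
E + P(16) = 21/5 + 16*(-1 + 16) = 21/5 + 16*15 = 21/5 + 240 = 1221/5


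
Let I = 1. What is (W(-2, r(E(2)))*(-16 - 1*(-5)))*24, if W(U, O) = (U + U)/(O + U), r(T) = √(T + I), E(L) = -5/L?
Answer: -384 - 96*I*√6 ≈ -384.0 - 235.15*I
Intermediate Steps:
r(T) = √(1 + T) (r(T) = √(T + 1) = √(1 + T))
W(U, O) = 2*U/(O + U) (W(U, O) = (2*U)/(O + U) = 2*U/(O + U))
(W(-2, r(E(2)))*(-16 - 1*(-5)))*24 = ((2*(-2)/(√(1 - 5/2) - 2))*(-16 - 1*(-5)))*24 = ((2*(-2)/(√(1 - 5*½) - 2))*(-16 + 5))*24 = ((2*(-2)/(√(1 - 5/2) - 2))*(-11))*24 = ((2*(-2)/(√(-3/2) - 2))*(-11))*24 = ((2*(-2)/(I*√6/2 - 2))*(-11))*24 = ((2*(-2)/(-2 + I*√6/2))*(-11))*24 = (-4/(-2 + I*√6/2)*(-11))*24 = (44/(-2 + I*√6/2))*24 = 1056/(-2 + I*√6/2)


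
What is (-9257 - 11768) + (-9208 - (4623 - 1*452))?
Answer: -34404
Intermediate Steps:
(-9257 - 11768) + (-9208 - (4623 - 1*452)) = -21025 + (-9208 - (4623 - 452)) = -21025 + (-9208 - 1*4171) = -21025 + (-9208 - 4171) = -21025 - 13379 = -34404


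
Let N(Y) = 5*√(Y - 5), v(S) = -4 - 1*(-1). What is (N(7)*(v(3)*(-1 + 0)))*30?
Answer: 450*√2 ≈ 636.40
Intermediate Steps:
v(S) = -3 (v(S) = -4 + 1 = -3)
N(Y) = 5*√(-5 + Y)
(N(7)*(v(3)*(-1 + 0)))*30 = ((5*√(-5 + 7))*(-3*(-1 + 0)))*30 = ((5*√2)*(-3*(-1)))*30 = ((5*√2)*3)*30 = (15*√2)*30 = 450*√2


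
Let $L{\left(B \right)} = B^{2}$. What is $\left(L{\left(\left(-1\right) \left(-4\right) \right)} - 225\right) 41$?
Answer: $-8569$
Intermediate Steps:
$\left(L{\left(\left(-1\right) \left(-4\right) \right)} - 225\right) 41 = \left(\left(\left(-1\right) \left(-4\right)\right)^{2} - 225\right) 41 = \left(4^{2} - 225\right) 41 = \left(16 - 225\right) 41 = \left(-209\right) 41 = -8569$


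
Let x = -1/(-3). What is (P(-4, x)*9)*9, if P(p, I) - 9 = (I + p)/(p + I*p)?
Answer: 12555/16 ≈ 784.69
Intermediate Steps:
x = 1/3 (x = -1*(-1/3) = 1/3 ≈ 0.33333)
P(p, I) = 9 + (I + p)/(p + I*p)
(P(-4, x)*9)*9 = (((1/3 + 10*(-4) + 9*(1/3)*(-4))/((-4)*(1 + 1/3)))*9)*9 = (-(1/3 - 40 - 12)/(4*4/3)*9)*9 = (-1/4*3/4*(-155/3)*9)*9 = ((155/16)*9)*9 = (1395/16)*9 = 12555/16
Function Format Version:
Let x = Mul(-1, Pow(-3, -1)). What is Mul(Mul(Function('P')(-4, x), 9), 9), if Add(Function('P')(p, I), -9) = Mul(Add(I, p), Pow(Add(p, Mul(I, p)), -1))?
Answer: Rational(12555, 16) ≈ 784.69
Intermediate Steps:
x = Rational(1, 3) (x = Mul(-1, Rational(-1, 3)) = Rational(1, 3) ≈ 0.33333)
Function('P')(p, I) = Add(9, Mul(Pow(Add(p, Mul(I, p)), -1), Add(I, p))) (Function('P')(p, I) = Add(9, Mul(Add(I, p), Pow(Add(p, Mul(I, p)), -1))) = Add(9, Mul(Pow(Add(p, Mul(I, p)), -1), Add(I, p))))
Mul(Mul(Function('P')(-4, x), 9), 9) = Mul(Mul(Mul(Pow(-4, -1), Pow(Add(1, Rational(1, 3)), -1), Add(Rational(1, 3), Mul(10, -4), Mul(9, Rational(1, 3), -4))), 9), 9) = Mul(Mul(Mul(Rational(-1, 4), Pow(Rational(4, 3), -1), Add(Rational(1, 3), -40, -12)), 9), 9) = Mul(Mul(Mul(Rational(-1, 4), Rational(3, 4), Rational(-155, 3)), 9), 9) = Mul(Mul(Rational(155, 16), 9), 9) = Mul(Rational(1395, 16), 9) = Rational(12555, 16)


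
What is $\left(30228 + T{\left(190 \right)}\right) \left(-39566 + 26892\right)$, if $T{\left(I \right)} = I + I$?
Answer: $-387925792$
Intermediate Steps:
$T{\left(I \right)} = 2 I$
$\left(30228 + T{\left(190 \right)}\right) \left(-39566 + 26892\right) = \left(30228 + 2 \cdot 190\right) \left(-39566 + 26892\right) = \left(30228 + 380\right) \left(-12674\right) = 30608 \left(-12674\right) = -387925792$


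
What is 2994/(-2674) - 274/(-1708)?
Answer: -156467/163114 ≈ -0.95925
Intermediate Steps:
2994/(-2674) - 274/(-1708) = 2994*(-1/2674) - 274*(-1/1708) = -1497/1337 + 137/854 = -156467/163114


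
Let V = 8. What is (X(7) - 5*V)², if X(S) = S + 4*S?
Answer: 25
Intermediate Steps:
X(S) = 5*S
(X(7) - 5*V)² = (5*7 - 5*8)² = (35 - 40)² = (-5)² = 25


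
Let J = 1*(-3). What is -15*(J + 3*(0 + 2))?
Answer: -45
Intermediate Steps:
J = -3
-15*(J + 3*(0 + 2)) = -15*(-3 + 3*(0 + 2)) = -15*(-3 + 3*2) = -15*(-3 + 6) = -15*3 = -45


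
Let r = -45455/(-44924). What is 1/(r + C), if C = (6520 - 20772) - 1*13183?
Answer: -44924/1232444485 ≈ -3.6451e-5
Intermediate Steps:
r = 45455/44924 (r = -45455*(-1/44924) = 45455/44924 ≈ 1.0118)
C = -27435 (C = -14252 - 13183 = -27435)
1/(r + C) = 1/(45455/44924 - 27435) = 1/(-1232444485/44924) = -44924/1232444485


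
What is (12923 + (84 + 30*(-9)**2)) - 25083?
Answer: -9646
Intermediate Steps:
(12923 + (84 + 30*(-9)**2)) - 25083 = (12923 + (84 + 30*81)) - 25083 = (12923 + (84 + 2430)) - 25083 = (12923 + 2514) - 25083 = 15437 - 25083 = -9646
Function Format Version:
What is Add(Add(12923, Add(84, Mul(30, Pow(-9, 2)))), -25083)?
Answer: -9646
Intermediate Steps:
Add(Add(12923, Add(84, Mul(30, Pow(-9, 2)))), -25083) = Add(Add(12923, Add(84, Mul(30, 81))), -25083) = Add(Add(12923, Add(84, 2430)), -25083) = Add(Add(12923, 2514), -25083) = Add(15437, -25083) = -9646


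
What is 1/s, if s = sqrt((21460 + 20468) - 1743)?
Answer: sqrt(4465)/13395 ≈ 0.0049885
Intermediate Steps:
s = 3*sqrt(4465) (s = sqrt(41928 - 1743) = sqrt(40185) = 3*sqrt(4465) ≈ 200.46)
1/s = 1/(3*sqrt(4465)) = sqrt(4465)/13395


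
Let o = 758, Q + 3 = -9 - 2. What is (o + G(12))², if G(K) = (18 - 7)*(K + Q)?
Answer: 541696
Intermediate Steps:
Q = -14 (Q = -3 + (-9 - 2) = -3 - 11 = -14)
G(K) = -154 + 11*K (G(K) = (18 - 7)*(K - 14) = 11*(-14 + K) = -154 + 11*K)
(o + G(12))² = (758 + (-154 + 11*12))² = (758 + (-154 + 132))² = (758 - 22)² = 736² = 541696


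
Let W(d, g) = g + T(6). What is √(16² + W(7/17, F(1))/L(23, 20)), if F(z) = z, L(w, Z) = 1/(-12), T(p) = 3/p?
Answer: √238 ≈ 15.427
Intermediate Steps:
L(w, Z) = -1/12
W(d, g) = ½ + g (W(d, g) = g + 3/6 = g + 3*(⅙) = g + ½ = ½ + g)
√(16² + W(7/17, F(1))/L(23, 20)) = √(16² + (½ + 1)/(-1/12)) = √(256 + (3/2)*(-12)) = √(256 - 18) = √238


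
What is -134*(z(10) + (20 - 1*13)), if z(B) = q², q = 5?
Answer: -4288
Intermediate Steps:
z(B) = 25 (z(B) = 5² = 25)
-134*(z(10) + (20 - 1*13)) = -134*(25 + (20 - 1*13)) = -134*(25 + (20 - 13)) = -134*(25 + 7) = -134*32 = -4288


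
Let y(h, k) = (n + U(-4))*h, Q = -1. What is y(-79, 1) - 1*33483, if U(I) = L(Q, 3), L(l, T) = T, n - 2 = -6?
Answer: -33404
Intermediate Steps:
n = -4 (n = 2 - 6 = -4)
U(I) = 3
y(h, k) = -h (y(h, k) = (-4 + 3)*h = -h)
y(-79, 1) - 1*33483 = -1*(-79) - 1*33483 = 79 - 33483 = -33404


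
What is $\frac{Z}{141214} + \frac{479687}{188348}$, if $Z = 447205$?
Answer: $\frac{75984343679}{13298687236} \approx 5.7137$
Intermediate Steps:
$\frac{Z}{141214} + \frac{479687}{188348} = \frac{447205}{141214} + \frac{479687}{188348} = \frac{75984343679}{13298687236}$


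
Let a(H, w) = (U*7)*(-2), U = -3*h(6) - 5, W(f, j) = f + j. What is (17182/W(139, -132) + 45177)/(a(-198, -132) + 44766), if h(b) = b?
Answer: 333421/315616 ≈ 1.0564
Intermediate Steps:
U = -23 (U = -3*6 - 5 = -18 - 5 = -23)
a(H, w) = 322 (a(H, w) = -23*7*(-2) = -161*(-2) = 322)
(17182/W(139, -132) + 45177)/(a(-198, -132) + 44766) = (17182/(139 - 132) + 45177)/(322 + 44766) = (17182/7 + 45177)/45088 = (17182*(⅐) + 45177)*(1/45088) = (17182/7 + 45177)*(1/45088) = (333421/7)*(1/45088) = 333421/315616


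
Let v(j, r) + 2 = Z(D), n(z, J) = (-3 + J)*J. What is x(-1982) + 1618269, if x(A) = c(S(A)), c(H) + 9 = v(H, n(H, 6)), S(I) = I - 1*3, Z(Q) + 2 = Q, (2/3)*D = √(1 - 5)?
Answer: 1618256 + 3*I ≈ 1.6183e+6 + 3.0*I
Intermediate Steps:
n(z, J) = J*(-3 + J)
D = 3*I (D = 3*√(1 - 5)/2 = 3*√(-4)/2 = 3*(2*I)/2 = 3*I ≈ 3.0*I)
Z(Q) = -2 + Q
S(I) = -3 + I (S(I) = I - 3 = -3 + I)
v(j, r) = -4 + 3*I (v(j, r) = -2 + (-2 + 3*I) = -4 + 3*I)
c(H) = -13 + 3*I (c(H) = -9 + (-4 + 3*I) = -13 + 3*I)
x(A) = -13 + 3*I
x(-1982) + 1618269 = (-13 + 3*I) + 1618269 = 1618256 + 3*I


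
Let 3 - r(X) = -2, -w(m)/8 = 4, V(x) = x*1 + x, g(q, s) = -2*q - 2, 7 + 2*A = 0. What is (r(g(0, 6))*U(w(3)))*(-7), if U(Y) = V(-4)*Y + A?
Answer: -17675/2 ≈ -8837.5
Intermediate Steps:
A = -7/2 (A = -7/2 + (½)*0 = -7/2 + 0 = -7/2 ≈ -3.5000)
g(q, s) = -2 - 2*q
V(x) = 2*x (V(x) = x + x = 2*x)
w(m) = -32 (w(m) = -8*4 = -32)
r(X) = 5 (r(X) = 3 - 1*(-2) = 3 + 2 = 5)
U(Y) = -7/2 - 8*Y (U(Y) = (2*(-4))*Y - 7/2 = -8*Y - 7/2 = -7/2 - 8*Y)
(r(g(0, 6))*U(w(3)))*(-7) = (5*(-7/2 - 8*(-32)))*(-7) = (5*(-7/2 + 256))*(-7) = (5*(505/2))*(-7) = (2525/2)*(-7) = -17675/2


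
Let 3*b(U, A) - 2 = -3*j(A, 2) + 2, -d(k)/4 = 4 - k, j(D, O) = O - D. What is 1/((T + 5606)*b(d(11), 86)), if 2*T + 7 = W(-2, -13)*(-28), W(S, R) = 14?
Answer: 3/1384064 ≈ 2.1675e-6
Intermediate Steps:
d(k) = -16 + 4*k (d(k) = -4*(4 - k) = -16 + 4*k)
b(U, A) = -2/3 + A (b(U, A) = 2/3 + (-3*(2 - A) + 2)/3 = 2/3 + ((-6 + 3*A) + 2)/3 = 2/3 + (-4 + 3*A)/3 = 2/3 + (-4/3 + A) = -2/3 + A)
T = -399/2 (T = -7/2 + (14*(-28))/2 = -7/2 + (1/2)*(-392) = -7/2 - 196 = -399/2 ≈ -199.50)
1/((T + 5606)*b(d(11), 86)) = 1/((-399/2 + 5606)*(-2/3 + 86)) = 1/((10813/2)*(256/3)) = (2/10813)*(3/256) = 3/1384064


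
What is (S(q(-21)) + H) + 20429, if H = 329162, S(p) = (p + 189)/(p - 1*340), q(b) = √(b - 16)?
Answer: 40425590244/115637 - 529*I*√37/115637 ≈ 3.4959e+5 - 0.027827*I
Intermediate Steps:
q(b) = √(-16 + b)
S(p) = (189 + p)/(-340 + p) (S(p) = (189 + p)/(p - 340) = (189 + p)/(-340 + p))
(S(q(-21)) + H) + 20429 = ((189 + √(-16 - 21))/(-340 + √(-16 - 21)) + 329162) + 20429 = ((189 + √(-37))/(-340 + √(-37)) + 329162) + 20429 = ((189 + I*√37)/(-340 + I*√37) + 329162) + 20429 = (329162 + (189 + I*√37)/(-340 + I*√37)) + 20429 = 349591 + (189 + I*√37)/(-340 + I*√37)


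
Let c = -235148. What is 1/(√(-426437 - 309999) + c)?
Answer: -58787/13823829585 - I*√184109/27647659170 ≈ -4.2526e-6 - 1.552e-8*I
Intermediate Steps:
1/(√(-426437 - 309999) + c) = 1/(√(-426437 - 309999) - 235148) = 1/(√(-736436) - 235148) = 1/(2*I*√184109 - 235148) = 1/(-235148 + 2*I*√184109)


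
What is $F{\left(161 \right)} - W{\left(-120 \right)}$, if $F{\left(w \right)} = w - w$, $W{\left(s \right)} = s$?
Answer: $120$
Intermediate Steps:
$F{\left(w \right)} = 0$
$F{\left(161 \right)} - W{\left(-120 \right)} = 0 - -120 = 0 + 120 = 120$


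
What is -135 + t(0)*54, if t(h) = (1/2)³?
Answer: -513/4 ≈ -128.25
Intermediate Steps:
t(h) = ⅛ (t(h) = (½)³ = ⅛)
-135 + t(0)*54 = -135 + (⅛)*54 = -135 + 27/4 = -513/4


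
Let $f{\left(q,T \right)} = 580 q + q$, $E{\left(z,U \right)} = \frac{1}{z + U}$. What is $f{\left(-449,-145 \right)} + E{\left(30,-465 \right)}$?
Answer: $- \frac{113478016}{435} \approx -2.6087 \cdot 10^{5}$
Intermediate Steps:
$E{\left(z,U \right)} = \frac{1}{U + z}$
$f{\left(q,T \right)} = 581 q$
$f{\left(-449,-145 \right)} + E{\left(30,-465 \right)} = 581 \left(-449\right) + \frac{1}{-465 + 30} = -260869 + \frac{1}{-435} = -260869 - \frac{1}{435} = - \frac{113478016}{435}$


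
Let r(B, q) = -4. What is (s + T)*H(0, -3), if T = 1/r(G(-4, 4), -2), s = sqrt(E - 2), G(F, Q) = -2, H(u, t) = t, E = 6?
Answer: -21/4 ≈ -5.2500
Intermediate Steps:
s = 2 (s = sqrt(6 - 2) = sqrt(4) = 2)
T = -1/4 (T = 1/(-4) = -1/4 ≈ -0.25000)
(s + T)*H(0, -3) = (2 - 1/4)*(-3) = (7/4)*(-3) = -21/4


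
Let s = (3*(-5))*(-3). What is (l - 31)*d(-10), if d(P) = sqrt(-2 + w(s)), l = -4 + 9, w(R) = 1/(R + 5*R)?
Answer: -91*I*sqrt(330)/45 ≈ -36.735*I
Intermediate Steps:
s = 45 (s = -15*(-3) = 45)
w(R) = 1/(6*R)
l = 5
d(P) = 7*I*sqrt(330)/90 (d(P) = sqrt(-2 + (1/6)/45) = sqrt(-2 + (1/6)*(1/45)) = sqrt(-2 + 1/270) = sqrt(-539/270) = 7*I*sqrt(330)/90)
(l - 31)*d(-10) = (5 - 31)*(7*I*sqrt(330)/90) = -91*I*sqrt(330)/45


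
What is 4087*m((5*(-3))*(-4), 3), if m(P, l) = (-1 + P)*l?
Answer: 723399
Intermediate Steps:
m(P, l) = l*(-1 + P)
4087*m((5*(-3))*(-4), 3) = 4087*(3*(-1 + (5*(-3))*(-4))) = 4087*(3*(-1 - 15*(-4))) = 4087*(3*(-1 + 60)) = 4087*(3*59) = 4087*177 = 723399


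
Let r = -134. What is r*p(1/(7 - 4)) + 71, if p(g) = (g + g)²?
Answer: 103/9 ≈ 11.444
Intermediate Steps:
p(g) = 4*g² (p(g) = (2*g)² = 4*g²)
r*p(1/(7 - 4)) + 71 = -536*(1/(7 - 4))² + 71 = -536*(1/3)² + 71 = -536*(⅓)² + 71 = -536/9 + 71 = 103/9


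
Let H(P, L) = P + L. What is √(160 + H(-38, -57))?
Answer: √65 ≈ 8.0623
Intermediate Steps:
H(P, L) = L + P
√(160 + H(-38, -57)) = √(160 + (-57 - 38)) = √(160 - 95) = √65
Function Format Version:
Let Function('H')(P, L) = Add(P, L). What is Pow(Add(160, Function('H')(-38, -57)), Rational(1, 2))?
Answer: Pow(65, Rational(1, 2)) ≈ 8.0623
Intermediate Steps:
Function('H')(P, L) = Add(L, P)
Pow(Add(160, Function('H')(-38, -57)), Rational(1, 2)) = Pow(Add(160, Add(-57, -38)), Rational(1, 2)) = Pow(Add(160, -95), Rational(1, 2)) = Pow(65, Rational(1, 2))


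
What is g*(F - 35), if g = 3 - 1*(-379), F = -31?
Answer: -25212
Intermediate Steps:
g = 382 (g = 3 + 379 = 382)
g*(F - 35) = 382*(-31 - 35) = 382*(-66) = -25212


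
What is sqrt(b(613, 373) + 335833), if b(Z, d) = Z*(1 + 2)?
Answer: 2*sqrt(84418) ≈ 581.10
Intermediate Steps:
b(Z, d) = 3*Z (b(Z, d) = Z*3 = 3*Z)
sqrt(b(613, 373) + 335833) = sqrt(3*613 + 335833) = sqrt(1839 + 335833) = sqrt(337672) = 2*sqrt(84418)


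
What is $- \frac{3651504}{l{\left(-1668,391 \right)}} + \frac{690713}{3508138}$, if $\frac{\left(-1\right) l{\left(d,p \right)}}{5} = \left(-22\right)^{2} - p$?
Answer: $\frac{4270100373699}{543761390} \approx 7852.9$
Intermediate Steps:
$l{\left(d,p \right)} = -2420 + 5 p$ ($l{\left(d,p \right)} = - 5 \left(\left(-22\right)^{2} - p\right) = - 5 \left(484 - p\right) = -2420 + 5 p$)
$- \frac{3651504}{l{\left(-1668,391 \right)}} + \frac{690713}{3508138} = - \frac{3651504}{-2420 + 5 \cdot 391} + \frac{690713}{3508138} = - \frac{3651504}{-2420 + 1955} + 690713 \cdot \frac{1}{3508138} = - \frac{3651504}{-465} + \frac{690713}{3508138} = \left(-3651504\right) \left(- \frac{1}{465}\right) + \frac{690713}{3508138} = \frac{1217168}{155} + \frac{690713}{3508138} = \frac{4270100373699}{543761390}$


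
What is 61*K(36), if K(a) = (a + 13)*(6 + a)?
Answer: 125538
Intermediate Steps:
K(a) = (6 + a)*(13 + a) (K(a) = (13 + a)*(6 + a) = (6 + a)*(13 + a))
61*K(36) = 61*(78 + 36² + 19*36) = 61*(78 + 1296 + 684) = 61*2058 = 125538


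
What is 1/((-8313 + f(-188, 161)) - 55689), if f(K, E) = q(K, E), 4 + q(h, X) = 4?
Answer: -1/64002 ≈ -1.5625e-5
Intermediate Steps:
q(h, X) = 0 (q(h, X) = -4 + 4 = 0)
f(K, E) = 0
1/((-8313 + f(-188, 161)) - 55689) = 1/((-8313 + 0) - 55689) = 1/(-8313 - 55689) = 1/(-64002) = -1/64002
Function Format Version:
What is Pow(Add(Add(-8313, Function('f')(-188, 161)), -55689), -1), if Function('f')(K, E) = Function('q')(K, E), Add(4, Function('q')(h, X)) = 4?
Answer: Rational(-1, 64002) ≈ -1.5625e-5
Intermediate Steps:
Function('q')(h, X) = 0 (Function('q')(h, X) = Add(-4, 4) = 0)
Function('f')(K, E) = 0
Pow(Add(Add(-8313, Function('f')(-188, 161)), -55689), -1) = Pow(Add(Add(-8313, 0), -55689), -1) = Pow(Add(-8313, -55689), -1) = Pow(-64002, -1) = Rational(-1, 64002)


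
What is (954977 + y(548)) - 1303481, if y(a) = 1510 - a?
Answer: -347542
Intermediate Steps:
(954977 + y(548)) - 1303481 = (954977 + (1510 - 1*548)) - 1303481 = (954977 + (1510 - 548)) - 1303481 = (954977 + 962) - 1303481 = 955939 - 1303481 = -347542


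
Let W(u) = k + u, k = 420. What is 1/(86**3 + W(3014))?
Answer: 1/639490 ≈ 1.5637e-6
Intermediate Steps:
W(u) = 420 + u
1/(86**3 + W(3014)) = 1/(86**3 + (420 + 3014)) = 1/(636056 + 3434) = 1/639490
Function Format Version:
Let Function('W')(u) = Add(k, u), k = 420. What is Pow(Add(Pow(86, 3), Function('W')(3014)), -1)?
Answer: Rational(1, 639490) ≈ 1.5637e-6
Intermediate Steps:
Function('W')(u) = Add(420, u)
Pow(Add(Pow(86, 3), Function('W')(3014)), -1) = Pow(Add(Pow(86, 3), Add(420, 3014)), -1) = Pow(Add(636056, 3434), -1) = Pow(639490, -1) = Rational(1, 639490)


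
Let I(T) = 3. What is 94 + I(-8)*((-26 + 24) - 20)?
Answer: 28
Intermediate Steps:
94 + I(-8)*((-26 + 24) - 20) = 94 + 3*((-26 + 24) - 20) = 94 + 3*(-2 - 20) = 94 + 3*(-22) = 94 - 66 = 28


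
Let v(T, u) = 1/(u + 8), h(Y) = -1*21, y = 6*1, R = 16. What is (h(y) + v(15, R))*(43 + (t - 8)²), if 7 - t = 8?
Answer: -15593/6 ≈ -2598.8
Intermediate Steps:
t = -1 (t = 7 - 1*8 = 7 - 8 = -1)
y = 6
h(Y) = -21
v(T, u) = 1/(8 + u)
(h(y) + v(15, R))*(43 + (t - 8)²) = (-21 + 1/(8 + 16))*(43 + (-1 - 8)²) = (-21 + 1/24)*(43 + (-9)²) = (-21 + 1/24)*(43 + 81) = -503/24*124 = -15593/6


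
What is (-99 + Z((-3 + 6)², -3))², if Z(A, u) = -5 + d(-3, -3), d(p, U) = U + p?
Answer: 12100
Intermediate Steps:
Z(A, u) = -11 (Z(A, u) = -5 + (-3 - 3) = -5 - 6 = -11)
(-99 + Z((-3 + 6)², -3))² = (-99 - 11)² = (-110)² = 12100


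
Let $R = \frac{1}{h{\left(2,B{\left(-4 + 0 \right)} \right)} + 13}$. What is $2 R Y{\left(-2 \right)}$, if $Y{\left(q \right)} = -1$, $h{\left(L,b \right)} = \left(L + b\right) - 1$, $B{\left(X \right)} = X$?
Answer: $- \frac{1}{5} \approx -0.2$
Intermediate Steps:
$h{\left(L,b \right)} = -1 + L + b$
$R = \frac{1}{10}$ ($R = \frac{1}{\left(-1 + 2 + \left(-4 + 0\right)\right) + 13} = \frac{1}{\left(-1 + 2 - 4\right) + 13} = \frac{1}{-3 + 13} = \frac{1}{10} \approx 0.1$)
$2 R Y{\left(-2 \right)} = 2 \cdot \frac{1}{10} \left(-1\right) = \frac{1}{5} \left(-1\right) = - \frac{1}{5}$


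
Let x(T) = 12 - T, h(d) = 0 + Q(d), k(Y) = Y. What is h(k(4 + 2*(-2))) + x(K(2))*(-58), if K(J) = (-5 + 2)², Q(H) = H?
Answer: -174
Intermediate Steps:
h(d) = d (h(d) = 0 + d = d)
K(J) = 9 (K(J) = (-3)² = 9)
h(k(4 + 2*(-2))) + x(K(2))*(-58) = (4 + 2*(-2)) + (12 - 1*9)*(-58) = (4 - 4) + (12 - 9)*(-58) = 0 + 3*(-58) = 0 - 174 = -174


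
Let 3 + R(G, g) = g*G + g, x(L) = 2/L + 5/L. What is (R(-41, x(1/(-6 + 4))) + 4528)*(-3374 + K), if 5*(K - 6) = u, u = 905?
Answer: -16205895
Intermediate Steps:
K = 187 (K = 6 + (⅕)*905 = 6 + 181 = 187)
x(L) = 7/L
R(G, g) = -3 + g + G*g (R(G, g) = -3 + (g*G + g) = -3 + (G*g + g) = -3 + (g + G*g) = -3 + g + G*g)
(R(-41, x(1/(-6 + 4))) + 4528)*(-3374 + K) = ((-3 + 7/(1/(-6 + 4)) - 287/(1/(-6 + 4))) + 4528)*(-3374 + 187) = ((-3 + 7/(1/(-2)) - 287/(1/(-2))) + 4528)*(-3187) = ((-3 + 7/(-½) - 287/(-½)) + 4528)*(-3187) = ((-3 + 7*(-2) - 287*(-2)) + 4528)*(-3187) = ((-3 - 14 - 41*(-14)) + 4528)*(-3187) = ((-3 - 14 + 574) + 4528)*(-3187) = (557 + 4528)*(-3187) = 5085*(-3187) = -16205895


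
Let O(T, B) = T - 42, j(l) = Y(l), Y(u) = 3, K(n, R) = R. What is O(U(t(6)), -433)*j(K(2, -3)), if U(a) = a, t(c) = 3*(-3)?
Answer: -153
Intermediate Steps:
t(c) = -9
j(l) = 3
O(T, B) = -42 + T
O(U(t(6)), -433)*j(K(2, -3)) = (-42 - 9)*3 = -51*3 = -153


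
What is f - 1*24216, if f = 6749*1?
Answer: -17467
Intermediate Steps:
f = 6749
f - 1*24216 = 6749 - 1*24216 = 6749 - 24216 = -17467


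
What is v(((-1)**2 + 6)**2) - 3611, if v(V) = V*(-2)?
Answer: -3709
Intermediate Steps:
v(V) = -2*V
v(((-1)**2 + 6)**2) - 3611 = -2*((-1)**2 + 6)**2 - 3611 = -2*(1 + 6)**2 - 3611 = -2*7**2 - 3611 = -2*49 - 3611 = -98 - 3611 = -3709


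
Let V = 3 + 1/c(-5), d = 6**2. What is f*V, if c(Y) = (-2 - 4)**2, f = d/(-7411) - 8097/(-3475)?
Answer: 2175704201/309038700 ≈ 7.0402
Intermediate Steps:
d = 36
f = 59881767/25753225 (f = 36/(-7411) - 8097/(-3475) = 36*(-1/7411) - 8097*(-1/3475) = -36/7411 + 8097/3475 = 59881767/25753225 ≈ 2.3252)
c(Y) = 36 (c(Y) = (-6)**2 = 36)
V = 109/36 (V = 3 + 1/36 = 109/36 ≈ 3.0278)
f*V = (59881767/25753225)*(109/36) = 2175704201/309038700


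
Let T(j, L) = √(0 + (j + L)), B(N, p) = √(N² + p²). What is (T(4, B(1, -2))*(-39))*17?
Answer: -663*√(4 + √5) ≈ -1655.7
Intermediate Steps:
T(j, L) = √(L + j) (T(j, L) = √(0 + (L + j)) = √(L + j))
(T(4, B(1, -2))*(-39))*17 = (√(√(1² + (-2)²) + 4)*(-39))*17 = (√(√(1 + 4) + 4)*(-39))*17 = (√(√5 + 4)*(-39))*17 = (√(4 + √5)*(-39))*17 = -39*√(4 + √5)*17 = -663*√(4 + √5)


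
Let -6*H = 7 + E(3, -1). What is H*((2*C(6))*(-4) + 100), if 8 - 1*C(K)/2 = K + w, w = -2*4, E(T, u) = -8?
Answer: -10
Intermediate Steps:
w = -8
C(K) = 32 - 2*K (C(K) = 16 - 2*(K - 8) = 16 - 2*(-8 + K) = 16 + (16 - 2*K) = 32 - 2*K)
H = ⅙ (H = -(7 - 8)/6 = -⅙*(-1) = ⅙ ≈ 0.16667)
H*((2*C(6))*(-4) + 100) = ((2*(32 - 2*6))*(-4) + 100)/6 = ((2*(32 - 12))*(-4) + 100)/6 = ((2*20)*(-4) + 100)/6 = (40*(-4) + 100)/6 = (-160 + 100)/6 = (⅙)*(-60) = -10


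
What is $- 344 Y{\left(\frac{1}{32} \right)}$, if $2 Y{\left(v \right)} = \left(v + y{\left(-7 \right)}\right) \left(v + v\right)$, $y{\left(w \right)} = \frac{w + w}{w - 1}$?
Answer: $- \frac{2451}{128} \approx -19.148$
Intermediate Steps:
$y{\left(w \right)} = \frac{2 w}{-1 + w}$
$Y{\left(v \right)} = v \left(\frac{7}{4} + v\right)$ ($Y{\left(v \right)} = \frac{\left(v + 2 \left(-7\right) \frac{1}{-1 - 7}\right) \left(v + v\right)}{2} = \frac{\left(v + 2 \left(-7\right) \frac{1}{-8}\right) 2 v}{2} = \frac{\left(v + 2 \left(-7\right) \left(- \frac{1}{8}\right)\right) 2 v}{2} = \frac{\left(v + \frac{7}{4}\right) 2 v}{2} = \frac{\left(\frac{7}{4} + v\right) 2 v}{2} = \frac{2 v \left(\frac{7}{4} + v\right)}{2} = v \left(\frac{7}{4} + v\right)$)
$- 344 Y{\left(\frac{1}{32} \right)} = - 344 \frac{7 + \frac{4}{32}}{4 \cdot 32} = - 344 \cdot \frac{1}{4} \cdot \frac{1}{32} \left(7 + 4 \cdot \frac{1}{32}\right) = - 344 \cdot \frac{1}{4} \cdot \frac{1}{32} \left(7 + \frac{1}{8}\right) = - 344 \cdot \frac{1}{4} \cdot \frac{1}{32} \cdot \frac{57}{8} = \left(-344\right) \frac{57}{1024} = - \frac{2451}{128}$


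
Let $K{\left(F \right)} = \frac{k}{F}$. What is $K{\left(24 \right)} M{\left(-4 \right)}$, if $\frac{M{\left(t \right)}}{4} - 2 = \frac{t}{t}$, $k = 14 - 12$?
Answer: $1$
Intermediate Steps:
$k = 2$ ($k = 14 - 12 = 2$)
$M{\left(t \right)} = 12$ ($M{\left(t \right)} = 8 + 4 \frac{t}{t} = 8 + 4 \cdot 1 = 8 + 4 = 12$)
$K{\left(F \right)} = \frac{2}{F}$
$K{\left(24 \right)} M{\left(-4 \right)} = \frac{2}{24} \cdot 12 = 2 \cdot \frac{1}{24} \cdot 12 = \frac{1}{12} \cdot 12 = 1$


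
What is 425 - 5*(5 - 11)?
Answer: 455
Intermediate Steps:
425 - 5*(5 - 11) = 425 - 5*(-6) = 425 - 1*(-30) = 425 + 30 = 455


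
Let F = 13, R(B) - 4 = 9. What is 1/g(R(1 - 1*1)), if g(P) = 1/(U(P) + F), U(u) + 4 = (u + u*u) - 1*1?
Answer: 190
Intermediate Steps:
R(B) = 13 (R(B) = 4 + 9 = 13)
U(u) = -5 + u + u**2 (U(u) = -4 + ((u + u*u) - 1*1) = -4 + ((u + u**2) - 1) = -4 + (-1 + u + u**2) = -5 + u + u**2)
g(P) = 1/(8 + P + P**2) (g(P) = 1/((-5 + P + P**2) + 13) = 1/(8 + P + P**2))
1/g(R(1 - 1*1)) = 1/(1/(8 + 13 + 13**2)) = 1/(1/(8 + 13 + 169)) = 1/(1/190) = 190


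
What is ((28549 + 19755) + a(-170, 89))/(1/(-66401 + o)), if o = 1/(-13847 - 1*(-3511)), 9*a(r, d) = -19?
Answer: -99451763942143/31008 ≈ -3.2073e+9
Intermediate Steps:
a(r, d) = -19/9 (a(r, d) = (1/9)*(-19) = -19/9)
o = -1/10336 (o = 1/(-13847 + 3511) = 1/(-10336) = -1/10336 ≈ -9.6749e-5)
((28549 + 19755) + a(-170, 89))/(1/(-66401 + o)) = ((28549 + 19755) - 19/9)/(1/(-66401 - 1/10336)) = (48304 - 19/9)/(1/(-686320737/10336)) = 434717/(9*(-10336/686320737)) = (434717/9)*(-686320737/10336) = -99451763942143/31008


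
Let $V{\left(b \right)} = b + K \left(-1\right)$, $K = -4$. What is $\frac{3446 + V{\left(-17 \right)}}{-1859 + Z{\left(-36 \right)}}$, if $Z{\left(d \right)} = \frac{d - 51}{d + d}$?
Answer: $- \frac{82392}{44587} \approx -1.8479$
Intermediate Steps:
$Z{\left(d \right)} = \frac{-51 + d}{2 d}$
$V{\left(b \right)} = 4 + b$ ($V{\left(b \right)} = b - -4 = b + 4 = 4 + b$)
$\frac{3446 + V{\left(-17 \right)}}{-1859 + Z{\left(-36 \right)}} = \frac{3446 + \left(4 - 17\right)}{-1859 + \frac{-51 - 36}{2 \left(-36\right)}} = \frac{3446 - 13}{-1859 + \frac{1}{2} \left(- \frac{1}{36}\right) \left(-87\right)} = \frac{3433}{-1859 + \frac{29}{24}} = \frac{3433}{- \frac{44587}{24}} = 3433 \left(- \frac{24}{44587}\right) = - \frac{82392}{44587}$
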